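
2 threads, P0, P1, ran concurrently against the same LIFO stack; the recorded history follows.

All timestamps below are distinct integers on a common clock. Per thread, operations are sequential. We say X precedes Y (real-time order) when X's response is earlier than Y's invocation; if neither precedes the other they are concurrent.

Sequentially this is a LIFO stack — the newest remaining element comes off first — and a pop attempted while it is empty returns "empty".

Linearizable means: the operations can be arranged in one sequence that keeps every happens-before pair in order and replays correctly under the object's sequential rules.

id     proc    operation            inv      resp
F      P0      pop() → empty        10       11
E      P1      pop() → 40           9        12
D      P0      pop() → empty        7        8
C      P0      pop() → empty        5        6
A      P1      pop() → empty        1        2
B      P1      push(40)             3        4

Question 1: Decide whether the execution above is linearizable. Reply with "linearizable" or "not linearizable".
events 1..5 are fine; event 6 — the response of C at time 6 — makes the prefix non-linearizable
the completed operations (3 total) allow one real-time order; the LIFO stack replay rejects it
one such order, A, B, C, breaks at step 3 where C pop() → empty is illegal

not linearizable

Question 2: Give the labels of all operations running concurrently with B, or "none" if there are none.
B spans [3,4]; an op avoiding the whole window 3..4 is ordered, any other is concurrent
A [1,2]: before
C [5,6]: after
D [7,8]: after
E [9,12]: after
F [10,11]: after

none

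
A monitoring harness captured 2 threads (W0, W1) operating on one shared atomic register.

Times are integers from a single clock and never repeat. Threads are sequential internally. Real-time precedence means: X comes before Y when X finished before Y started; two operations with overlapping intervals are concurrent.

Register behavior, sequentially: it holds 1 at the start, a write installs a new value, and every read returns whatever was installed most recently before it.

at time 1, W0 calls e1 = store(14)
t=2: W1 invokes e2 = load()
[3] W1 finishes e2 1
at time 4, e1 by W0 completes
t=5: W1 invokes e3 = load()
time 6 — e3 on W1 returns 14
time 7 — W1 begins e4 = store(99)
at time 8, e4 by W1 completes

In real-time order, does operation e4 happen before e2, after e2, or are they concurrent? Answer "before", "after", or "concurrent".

e4 spans [7,8], e2 spans [2,3]
resp(e2)=3 < inv(e4)=7

after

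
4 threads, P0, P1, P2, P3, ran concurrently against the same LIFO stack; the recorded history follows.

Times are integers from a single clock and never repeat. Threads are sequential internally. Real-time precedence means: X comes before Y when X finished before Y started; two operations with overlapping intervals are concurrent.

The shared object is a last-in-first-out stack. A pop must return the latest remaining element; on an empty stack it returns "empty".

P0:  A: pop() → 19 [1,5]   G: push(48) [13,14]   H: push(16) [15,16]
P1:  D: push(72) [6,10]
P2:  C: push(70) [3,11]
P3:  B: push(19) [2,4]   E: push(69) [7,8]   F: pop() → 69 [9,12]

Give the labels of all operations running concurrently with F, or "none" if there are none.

F spans [9,12]; an op avoiding the whole window 9..12 is ordered, any other is concurrent
A [1,5]: before
B [2,4]: before
C [3,11]: concurrent
D [6,10]: concurrent
E [7,8]: before
G [13,14]: after
H [15,16]: after

C, D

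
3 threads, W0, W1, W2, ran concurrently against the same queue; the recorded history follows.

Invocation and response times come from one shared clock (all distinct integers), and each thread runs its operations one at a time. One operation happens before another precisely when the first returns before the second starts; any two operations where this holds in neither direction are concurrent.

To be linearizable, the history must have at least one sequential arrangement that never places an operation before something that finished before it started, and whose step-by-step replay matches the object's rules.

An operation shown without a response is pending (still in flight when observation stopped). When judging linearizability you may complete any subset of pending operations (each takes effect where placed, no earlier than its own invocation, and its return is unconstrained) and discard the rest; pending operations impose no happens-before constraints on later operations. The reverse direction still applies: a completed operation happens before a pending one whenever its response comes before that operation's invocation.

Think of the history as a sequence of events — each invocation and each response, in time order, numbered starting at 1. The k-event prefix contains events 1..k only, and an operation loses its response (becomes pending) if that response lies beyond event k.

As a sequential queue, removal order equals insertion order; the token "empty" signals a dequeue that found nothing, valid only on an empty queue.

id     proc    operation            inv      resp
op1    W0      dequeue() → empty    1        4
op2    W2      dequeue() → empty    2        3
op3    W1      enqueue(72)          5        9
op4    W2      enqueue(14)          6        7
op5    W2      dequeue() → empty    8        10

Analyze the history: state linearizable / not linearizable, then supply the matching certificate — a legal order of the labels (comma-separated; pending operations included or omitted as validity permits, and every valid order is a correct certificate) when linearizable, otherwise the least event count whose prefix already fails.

the violation lands at event 10, op5's response at time 10: events 1..9 linearize, events 1..10 do not
all 6 real-time-respecting orders fail — 5 completed queue operations, no legal replay
e.g. op1, op2, op3, op4, op5: illegal at step 5, since op5 dequeue() → empty cannot apply there
e.g. op1, op2, op4, op3, op5: illegal at step 5, since op5 dequeue() → empty cannot apply there

not linearizable — minimal violating prefix: 10 events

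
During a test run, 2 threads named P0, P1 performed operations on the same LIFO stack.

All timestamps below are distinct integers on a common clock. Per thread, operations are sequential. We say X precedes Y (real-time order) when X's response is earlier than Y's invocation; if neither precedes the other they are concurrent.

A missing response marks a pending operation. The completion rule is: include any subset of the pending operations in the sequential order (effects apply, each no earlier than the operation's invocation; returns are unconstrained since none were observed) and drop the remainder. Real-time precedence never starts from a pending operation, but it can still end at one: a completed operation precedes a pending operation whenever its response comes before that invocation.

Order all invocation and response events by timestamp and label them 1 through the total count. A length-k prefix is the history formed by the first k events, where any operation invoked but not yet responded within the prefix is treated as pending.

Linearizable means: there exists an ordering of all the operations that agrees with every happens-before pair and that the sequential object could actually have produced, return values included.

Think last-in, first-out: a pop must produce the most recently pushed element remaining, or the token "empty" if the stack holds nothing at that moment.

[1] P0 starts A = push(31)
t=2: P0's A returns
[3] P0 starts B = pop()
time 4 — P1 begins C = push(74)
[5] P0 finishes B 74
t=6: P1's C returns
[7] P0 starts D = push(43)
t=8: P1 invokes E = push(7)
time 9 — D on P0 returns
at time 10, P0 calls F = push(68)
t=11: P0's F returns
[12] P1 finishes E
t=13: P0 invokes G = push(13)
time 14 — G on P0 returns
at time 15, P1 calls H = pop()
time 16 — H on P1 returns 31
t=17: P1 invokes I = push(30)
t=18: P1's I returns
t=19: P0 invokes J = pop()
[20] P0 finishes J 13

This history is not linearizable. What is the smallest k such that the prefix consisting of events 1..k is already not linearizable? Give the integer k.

16

events 1..15 are linearizable; a witness order is A, C, B, D, E, F, G:
1. A push(31), leaving stack <31>
2. C push(74), leaving stack <31,74>
3. B pop() → 74, leaving stack <31>
4. D push(43), leaving stack <31,43>
5. E push(7), leaving stack <31,43,7>
6. F push(68), leaving stack <31,43,7,68>
7. G push(13), leaving stack <31,43,7,68,13>
at event 16 (H's time-16 response) nothing linearizes any more
e.g. A, B, C, D, E, F, G, H: illegal at step 2, since B pop() → 74 cannot apply there
e.g. A, B, C, D, F, E, G, H: illegal at step 2, since B pop() → 74 cannot apply there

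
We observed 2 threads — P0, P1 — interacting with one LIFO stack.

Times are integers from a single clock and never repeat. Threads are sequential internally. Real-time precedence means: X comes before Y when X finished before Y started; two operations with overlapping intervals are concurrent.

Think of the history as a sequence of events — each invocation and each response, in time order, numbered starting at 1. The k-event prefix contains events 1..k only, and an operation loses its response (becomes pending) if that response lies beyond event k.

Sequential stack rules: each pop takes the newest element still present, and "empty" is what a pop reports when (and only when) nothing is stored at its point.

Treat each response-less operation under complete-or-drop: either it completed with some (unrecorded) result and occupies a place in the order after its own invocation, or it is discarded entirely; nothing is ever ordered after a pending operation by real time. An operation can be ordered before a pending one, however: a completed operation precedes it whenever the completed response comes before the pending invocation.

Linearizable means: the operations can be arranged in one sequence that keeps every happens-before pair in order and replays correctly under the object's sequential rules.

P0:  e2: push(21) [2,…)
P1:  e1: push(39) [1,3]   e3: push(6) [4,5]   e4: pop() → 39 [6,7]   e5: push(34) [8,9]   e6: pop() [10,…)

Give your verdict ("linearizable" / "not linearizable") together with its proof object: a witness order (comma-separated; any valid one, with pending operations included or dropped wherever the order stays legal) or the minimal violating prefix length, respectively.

the violation lands at event 7, e4's response at time 7: events 1..6 linearize, events 1..7 do not
one real-time candidate order over the 3 completed operations — the LIFO stack replay rejects it
no completion choice of the 1 pending operation (e2) rescues it — every subset was tried
sample order e1, e3, e4 (pending dropped) stalls at step 3 — e4 pop() → 39 has no legal effect

not linearizable — minimal violating prefix: 7 events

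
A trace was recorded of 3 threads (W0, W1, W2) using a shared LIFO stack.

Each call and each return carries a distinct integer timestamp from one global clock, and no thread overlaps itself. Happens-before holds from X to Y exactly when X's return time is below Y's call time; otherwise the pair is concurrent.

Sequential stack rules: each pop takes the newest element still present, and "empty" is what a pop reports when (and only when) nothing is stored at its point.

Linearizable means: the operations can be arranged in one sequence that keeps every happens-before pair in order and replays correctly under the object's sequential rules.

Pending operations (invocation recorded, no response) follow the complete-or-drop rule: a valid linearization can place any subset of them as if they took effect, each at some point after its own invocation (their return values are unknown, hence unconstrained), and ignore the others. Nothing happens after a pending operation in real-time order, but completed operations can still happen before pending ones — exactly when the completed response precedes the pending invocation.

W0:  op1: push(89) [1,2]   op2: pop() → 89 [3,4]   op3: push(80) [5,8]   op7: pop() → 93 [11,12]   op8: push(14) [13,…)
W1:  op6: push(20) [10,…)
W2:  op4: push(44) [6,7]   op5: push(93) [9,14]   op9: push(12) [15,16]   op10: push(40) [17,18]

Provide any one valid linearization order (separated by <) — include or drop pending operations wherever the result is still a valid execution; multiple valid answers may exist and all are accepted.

1. op1 push(89), leaving stack <89>
2. op2 pop() → 89, leaving stack <>
3. op3 push(80), leaving stack <80>
4. op4 push(44), leaving stack <80,44>
5. op5 push(93), leaving stack <80,44,93>
6. op7 pop() → 93, leaving stack <80,44>
7. op6 push(20) (pending, included), leaving stack <80,44,20>
8. op8 push(14) (pending, included), leaving stack <80,44,20,14>
9. op9 push(12), leaving stack <80,44,20,14,12>
10. op10 push(40), leaving stack <80,44,20,14,12,40>

op1 < op2 < op3 < op4 < op5 < op7 < op6 < op8 < op9 < op10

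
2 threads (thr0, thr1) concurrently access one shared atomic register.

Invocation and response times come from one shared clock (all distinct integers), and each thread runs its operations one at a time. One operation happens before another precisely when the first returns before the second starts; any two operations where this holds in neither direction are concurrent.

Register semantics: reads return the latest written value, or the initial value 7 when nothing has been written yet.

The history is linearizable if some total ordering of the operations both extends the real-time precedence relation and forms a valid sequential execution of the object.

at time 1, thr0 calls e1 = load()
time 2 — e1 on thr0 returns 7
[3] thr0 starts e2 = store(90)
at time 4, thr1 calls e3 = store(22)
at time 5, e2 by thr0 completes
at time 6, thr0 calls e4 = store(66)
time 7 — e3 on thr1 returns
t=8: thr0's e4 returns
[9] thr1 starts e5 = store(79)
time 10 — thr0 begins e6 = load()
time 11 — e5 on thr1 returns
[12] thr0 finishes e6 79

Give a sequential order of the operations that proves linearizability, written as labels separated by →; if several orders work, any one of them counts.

step 1: e1 load() → 7 — value 7
step 2: e2 store(90) — value 90
step 3: e3 store(22) — value 22
step 4: e4 store(66) — value 66
step 5: e5 store(79) — value 79
step 6: e6 load() → 79 — value 79

e1 → e2 → e3 → e4 → e5 → e6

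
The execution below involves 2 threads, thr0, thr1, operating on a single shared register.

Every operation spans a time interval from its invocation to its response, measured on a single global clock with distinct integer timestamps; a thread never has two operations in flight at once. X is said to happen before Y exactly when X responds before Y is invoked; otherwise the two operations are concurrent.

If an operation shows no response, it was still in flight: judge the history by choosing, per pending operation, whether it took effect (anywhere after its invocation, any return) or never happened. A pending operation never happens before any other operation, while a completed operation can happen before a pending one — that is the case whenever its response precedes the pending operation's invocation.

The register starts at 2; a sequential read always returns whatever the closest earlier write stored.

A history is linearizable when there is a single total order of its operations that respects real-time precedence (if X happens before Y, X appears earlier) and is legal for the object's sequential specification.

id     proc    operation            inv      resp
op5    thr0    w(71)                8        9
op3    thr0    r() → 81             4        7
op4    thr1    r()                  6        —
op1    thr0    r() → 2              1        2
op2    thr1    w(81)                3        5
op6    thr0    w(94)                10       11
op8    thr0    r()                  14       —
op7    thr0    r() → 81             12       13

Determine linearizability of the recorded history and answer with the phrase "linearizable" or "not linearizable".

already the first 13 events (up to op7's response at time 13) admit no linearization; the first 12 still do
real-time-consistent orders of the 6 completed operations: 2 — all fail the register replay
no escape via the 1 pending operation (op4): every completion choice fails
e.g. op1, op2, op3, op5, op6, op7 (pending dropped): illegal at step 6, since op7 r() → 81 cannot apply there
e.g. op1, op3, op2, op5, op6, op7 (pending dropped): illegal at step 2, since op3 r() → 81 cannot apply there

not linearizable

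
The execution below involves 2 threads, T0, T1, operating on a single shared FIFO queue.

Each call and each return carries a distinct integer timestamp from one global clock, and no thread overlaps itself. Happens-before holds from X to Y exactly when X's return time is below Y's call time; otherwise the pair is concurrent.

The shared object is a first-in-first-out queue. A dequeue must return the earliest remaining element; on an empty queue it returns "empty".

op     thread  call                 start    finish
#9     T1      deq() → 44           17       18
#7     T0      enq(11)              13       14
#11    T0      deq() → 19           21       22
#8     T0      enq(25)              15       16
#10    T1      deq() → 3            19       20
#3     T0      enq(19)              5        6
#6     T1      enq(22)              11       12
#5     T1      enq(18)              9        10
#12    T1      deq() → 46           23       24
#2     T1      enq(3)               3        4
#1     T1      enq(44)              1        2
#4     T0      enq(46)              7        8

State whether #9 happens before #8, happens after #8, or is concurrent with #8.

after

#9 spans [17,18], #8 spans [15,16]
resp(#8)=16 < inv(#9)=17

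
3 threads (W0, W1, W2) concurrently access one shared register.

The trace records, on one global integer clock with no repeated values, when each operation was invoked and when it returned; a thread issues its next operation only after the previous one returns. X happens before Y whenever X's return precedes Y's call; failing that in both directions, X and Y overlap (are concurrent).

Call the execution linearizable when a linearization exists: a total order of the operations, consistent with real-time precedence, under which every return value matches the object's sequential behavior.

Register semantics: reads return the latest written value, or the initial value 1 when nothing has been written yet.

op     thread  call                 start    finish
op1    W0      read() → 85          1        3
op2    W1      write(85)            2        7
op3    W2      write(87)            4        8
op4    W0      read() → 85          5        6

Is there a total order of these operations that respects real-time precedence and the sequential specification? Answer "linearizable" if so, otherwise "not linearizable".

linearizable

witness order: op2, op1, op4, op3
step 1: op2 write(85) — value 85
step 2: op1 read() → 85 — value 85
step 3: op4 read() → 85 — value 85
step 4: op3 write(87) — value 87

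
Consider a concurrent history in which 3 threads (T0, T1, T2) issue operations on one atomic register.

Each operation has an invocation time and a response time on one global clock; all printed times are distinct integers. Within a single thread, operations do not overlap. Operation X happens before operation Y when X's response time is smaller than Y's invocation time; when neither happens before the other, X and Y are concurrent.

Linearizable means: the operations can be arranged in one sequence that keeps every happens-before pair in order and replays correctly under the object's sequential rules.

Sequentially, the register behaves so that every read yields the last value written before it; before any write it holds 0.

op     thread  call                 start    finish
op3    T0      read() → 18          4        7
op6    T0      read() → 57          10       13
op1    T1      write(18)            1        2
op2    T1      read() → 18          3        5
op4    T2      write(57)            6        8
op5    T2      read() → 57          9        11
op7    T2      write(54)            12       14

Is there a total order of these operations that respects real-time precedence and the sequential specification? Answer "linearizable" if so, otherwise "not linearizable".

linearizable

witness order: op1, op2, op3, op4, op5, op6, op7
1. op1 write(18), leaving value 18
2. op2 read() → 18, leaving value 18
3. op3 read() → 18, leaving value 18
4. op4 write(57), leaving value 57
5. op5 read() → 57, leaving value 57
6. op6 read() → 57, leaving value 57
7. op7 write(54), leaving value 54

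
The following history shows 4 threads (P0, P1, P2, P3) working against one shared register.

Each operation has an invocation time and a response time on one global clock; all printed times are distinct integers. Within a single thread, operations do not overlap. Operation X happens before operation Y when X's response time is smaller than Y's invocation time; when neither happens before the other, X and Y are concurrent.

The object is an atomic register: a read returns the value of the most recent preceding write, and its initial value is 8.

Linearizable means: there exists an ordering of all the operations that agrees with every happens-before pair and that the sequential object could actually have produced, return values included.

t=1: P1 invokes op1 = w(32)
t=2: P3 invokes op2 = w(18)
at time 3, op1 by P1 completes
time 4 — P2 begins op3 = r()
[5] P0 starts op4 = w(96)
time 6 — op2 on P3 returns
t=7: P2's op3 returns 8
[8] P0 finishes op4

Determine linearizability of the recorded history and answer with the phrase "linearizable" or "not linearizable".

not linearizable

prefix check: 1..6 passes, 1..7 fails once op3's time-7 response joins
all 3 real-time-respecting orders fail — 3 completed register operations, no legal replay
completion choices over the 1 pending operation (op4) were checked; none helps
take op1, op2, op3 (pending dropped): step 3 already fails, because op3 r() → 8 cannot occur there
take op1, op3, op2 (pending dropped): step 2 already fails, because op3 r() → 8 cannot occur there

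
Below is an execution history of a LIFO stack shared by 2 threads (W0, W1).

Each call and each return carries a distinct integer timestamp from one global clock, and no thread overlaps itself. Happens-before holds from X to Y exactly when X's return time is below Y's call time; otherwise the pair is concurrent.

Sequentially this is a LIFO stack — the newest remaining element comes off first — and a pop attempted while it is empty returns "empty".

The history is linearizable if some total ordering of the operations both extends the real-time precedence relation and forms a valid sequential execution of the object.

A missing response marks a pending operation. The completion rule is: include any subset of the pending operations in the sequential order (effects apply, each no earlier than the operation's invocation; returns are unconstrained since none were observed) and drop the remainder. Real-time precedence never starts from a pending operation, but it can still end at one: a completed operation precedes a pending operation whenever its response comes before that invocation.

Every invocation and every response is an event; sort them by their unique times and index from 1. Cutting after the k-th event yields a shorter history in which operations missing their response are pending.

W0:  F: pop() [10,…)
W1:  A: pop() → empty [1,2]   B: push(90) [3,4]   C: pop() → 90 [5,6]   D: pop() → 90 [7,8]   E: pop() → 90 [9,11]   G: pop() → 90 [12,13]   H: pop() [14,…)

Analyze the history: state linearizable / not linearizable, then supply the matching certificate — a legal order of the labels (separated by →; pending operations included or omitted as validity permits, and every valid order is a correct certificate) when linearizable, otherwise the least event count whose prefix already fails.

not linearizable — minimal violating prefix: 8 events

events 1..7 are fine; event 8 — the response of D at time 8 — makes the prefix non-linearizable
exactly one order of the 4 completed ops respects real time; the LIFO stack replay fails
e.g. A, B, C, D: illegal at step 4, since D pop() → 90 cannot apply there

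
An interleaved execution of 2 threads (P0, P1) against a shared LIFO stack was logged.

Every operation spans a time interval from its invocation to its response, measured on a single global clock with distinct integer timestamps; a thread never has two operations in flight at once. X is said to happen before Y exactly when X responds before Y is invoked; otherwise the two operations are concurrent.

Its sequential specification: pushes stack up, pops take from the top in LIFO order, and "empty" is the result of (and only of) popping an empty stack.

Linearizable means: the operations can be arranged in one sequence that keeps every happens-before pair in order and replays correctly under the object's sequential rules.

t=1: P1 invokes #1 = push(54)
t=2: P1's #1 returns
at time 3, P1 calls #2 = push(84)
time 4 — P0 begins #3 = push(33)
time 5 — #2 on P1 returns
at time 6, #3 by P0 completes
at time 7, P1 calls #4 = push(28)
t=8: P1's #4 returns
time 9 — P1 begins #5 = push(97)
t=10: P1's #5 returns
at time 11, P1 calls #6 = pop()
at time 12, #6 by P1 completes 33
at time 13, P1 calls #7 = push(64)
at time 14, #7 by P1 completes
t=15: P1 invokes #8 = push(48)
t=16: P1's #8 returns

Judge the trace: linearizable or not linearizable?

not linearizable

already the first 12 events (up to #6's response at time 12) admit no linearization; the first 11 still do
real-time-consistent orders of the 6 completed operations: 2 — all fail the LIFO stack replay
one such order, #1, #2, #3, #4, #5, #6, breaks at step 6 where #6 pop() → 33 is illegal
one such order, #1, #3, #2, #4, #5, #6, breaks at step 6 where #6 pop() → 33 is illegal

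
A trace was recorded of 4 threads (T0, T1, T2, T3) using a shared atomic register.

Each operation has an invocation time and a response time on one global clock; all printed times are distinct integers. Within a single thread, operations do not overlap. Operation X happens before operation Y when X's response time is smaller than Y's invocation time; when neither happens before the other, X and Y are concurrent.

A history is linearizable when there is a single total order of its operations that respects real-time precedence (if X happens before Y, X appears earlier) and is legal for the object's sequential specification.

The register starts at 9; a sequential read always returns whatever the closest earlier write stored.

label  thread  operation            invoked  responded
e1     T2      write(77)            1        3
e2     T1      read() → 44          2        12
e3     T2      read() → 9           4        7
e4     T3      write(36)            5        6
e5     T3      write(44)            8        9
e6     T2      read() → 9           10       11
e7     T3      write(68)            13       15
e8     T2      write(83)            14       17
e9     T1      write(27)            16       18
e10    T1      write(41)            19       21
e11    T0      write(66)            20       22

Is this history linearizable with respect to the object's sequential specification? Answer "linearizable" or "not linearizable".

the violation lands at event 7, e3's response at time 7: events 1..6 linearize, events 1..7 do not
no legal order exists: 2 real-time-consistent candidates over 3 completed atomic register operations, all rejected
every completion of the 1 pending operation (e2) was checked; none linearizes
sample order e1, e3, e4 (pending dropped) stalls at step 2 — e3 read() → 9 has no legal effect
sample order e1, e4, e3 (pending dropped) stalls at step 3 — e3 read() → 9 has no legal effect

not linearizable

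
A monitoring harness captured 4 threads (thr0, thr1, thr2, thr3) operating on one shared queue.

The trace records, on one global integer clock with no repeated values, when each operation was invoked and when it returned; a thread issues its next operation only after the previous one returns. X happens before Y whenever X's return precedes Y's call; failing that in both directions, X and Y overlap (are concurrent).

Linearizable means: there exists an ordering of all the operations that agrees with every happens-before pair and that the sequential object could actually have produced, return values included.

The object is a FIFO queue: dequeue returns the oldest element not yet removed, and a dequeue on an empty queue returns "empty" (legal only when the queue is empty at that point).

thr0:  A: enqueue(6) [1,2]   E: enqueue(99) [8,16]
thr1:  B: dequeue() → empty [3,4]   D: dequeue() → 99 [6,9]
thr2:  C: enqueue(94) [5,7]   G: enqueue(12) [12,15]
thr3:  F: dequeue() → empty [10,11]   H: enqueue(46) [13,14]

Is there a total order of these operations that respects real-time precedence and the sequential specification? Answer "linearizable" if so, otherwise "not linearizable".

not linearizable

already the first 4 events (up to B's response at time 4) admit no linearization; the first 3 still do
the completed operations (2 total) allow one real-time order; the queue replay rejects it
sample order A, B stalls at step 2 — B dequeue() → empty has no legal effect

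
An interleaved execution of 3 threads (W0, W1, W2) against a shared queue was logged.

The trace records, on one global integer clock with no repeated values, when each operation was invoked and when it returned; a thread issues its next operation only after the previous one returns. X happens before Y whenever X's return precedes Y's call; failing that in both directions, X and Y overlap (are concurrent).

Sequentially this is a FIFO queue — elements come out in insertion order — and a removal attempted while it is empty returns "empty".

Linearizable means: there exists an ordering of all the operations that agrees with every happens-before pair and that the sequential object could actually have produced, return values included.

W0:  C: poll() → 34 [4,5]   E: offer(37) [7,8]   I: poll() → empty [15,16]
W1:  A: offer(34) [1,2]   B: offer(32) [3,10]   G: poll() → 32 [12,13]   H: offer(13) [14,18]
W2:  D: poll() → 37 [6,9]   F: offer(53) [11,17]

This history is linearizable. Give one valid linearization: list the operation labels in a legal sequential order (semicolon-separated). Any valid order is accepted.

A; C; E; B; D; G; I; F; H

after step 1 (A offer(34)): queue <34>
after step 2 (C poll() → 34): queue <>
after step 3 (E offer(37)): queue <37>
after step 4 (B offer(32)): queue <37,32>
after step 5 (D poll() → 37): queue <32>
after step 6 (G poll() → 32): queue <>
after step 7 (I poll() → empty): queue <>
after step 8 (F offer(53)): queue <53>
after step 9 (H offer(13)): queue <53,13>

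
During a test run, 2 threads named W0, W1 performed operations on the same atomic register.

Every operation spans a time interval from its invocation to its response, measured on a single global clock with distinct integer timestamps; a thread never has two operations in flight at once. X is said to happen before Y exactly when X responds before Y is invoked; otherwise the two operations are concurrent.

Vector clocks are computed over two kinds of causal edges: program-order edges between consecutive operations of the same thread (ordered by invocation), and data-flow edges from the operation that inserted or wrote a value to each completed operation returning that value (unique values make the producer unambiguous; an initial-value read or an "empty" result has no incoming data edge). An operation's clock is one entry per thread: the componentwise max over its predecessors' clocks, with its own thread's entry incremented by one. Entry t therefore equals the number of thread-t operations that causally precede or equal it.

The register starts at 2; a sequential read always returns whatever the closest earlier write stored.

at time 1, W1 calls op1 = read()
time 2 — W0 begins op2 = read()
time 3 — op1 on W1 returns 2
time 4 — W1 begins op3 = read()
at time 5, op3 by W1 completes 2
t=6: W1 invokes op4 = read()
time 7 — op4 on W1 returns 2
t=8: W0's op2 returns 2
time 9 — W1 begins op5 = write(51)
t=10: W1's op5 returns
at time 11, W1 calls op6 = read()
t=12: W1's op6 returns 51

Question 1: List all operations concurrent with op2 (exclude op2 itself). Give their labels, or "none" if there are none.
concurrent with op2 ([2,8]): every op whose interval crosses 2..8
op1 [1,3]: concurrent
op3 [4,5]: concurrent
op4 [6,7]: concurrent
op5 [9,10]: after
op6 [11,12]: after

op1, op3, op4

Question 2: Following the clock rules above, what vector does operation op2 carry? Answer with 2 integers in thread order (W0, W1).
VC(op1, invoked at 1): no causal predecessors; +1 on W1 → (0, 1)
VC(op2, invoked at 2): no causal predecessors; +1 on W0 → (1, 0)
invoked at 4, op3 merges VC(op1)=(0, 1) and bumps W1's slot → (0, 2)
invoked at 6, op4 merges VC(op3)=(0, 2) and bumps W1's slot → (0, 3)
invoked at 9, op5 merges VC(op4)=(0, 3) and bumps W1's slot → (0, 4)
invoked at 11, op6 merges VC(op5)=(0, 4) and bumps W1's slot → (0, 5)
target: VC(op2) = (1, 0)

(1, 0)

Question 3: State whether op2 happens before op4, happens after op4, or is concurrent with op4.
op2 spans [2,8], op4 spans [6,7]
the intervals overlap in both directions

concurrent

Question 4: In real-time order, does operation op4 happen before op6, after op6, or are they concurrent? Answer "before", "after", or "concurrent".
op4 spans [6,7], op6 spans [11,12]
resp(op4)=7 < inv(op6)=11

before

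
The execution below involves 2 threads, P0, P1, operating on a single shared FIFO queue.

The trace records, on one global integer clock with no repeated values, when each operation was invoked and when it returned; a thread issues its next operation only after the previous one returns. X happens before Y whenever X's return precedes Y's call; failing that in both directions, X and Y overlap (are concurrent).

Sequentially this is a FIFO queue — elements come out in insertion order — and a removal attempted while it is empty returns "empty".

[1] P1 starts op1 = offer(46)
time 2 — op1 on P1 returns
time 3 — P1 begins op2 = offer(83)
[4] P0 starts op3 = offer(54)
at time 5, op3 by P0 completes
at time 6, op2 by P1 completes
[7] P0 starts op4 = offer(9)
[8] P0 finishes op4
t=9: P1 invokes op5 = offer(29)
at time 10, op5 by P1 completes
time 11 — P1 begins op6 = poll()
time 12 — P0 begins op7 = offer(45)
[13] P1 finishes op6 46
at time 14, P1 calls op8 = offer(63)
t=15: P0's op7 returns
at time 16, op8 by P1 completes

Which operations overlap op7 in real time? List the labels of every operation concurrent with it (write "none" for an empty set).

op6, op8

overlap test against op7 [12,15]: concurrent iff the interval meets 12..15
op1 [1,2]: before
op2 [3,6]: before
op3 [4,5]: before
op4 [7,8]: before
op5 [9,10]: before
op6 [11,13]: concurrent
op8 [14,16]: concurrent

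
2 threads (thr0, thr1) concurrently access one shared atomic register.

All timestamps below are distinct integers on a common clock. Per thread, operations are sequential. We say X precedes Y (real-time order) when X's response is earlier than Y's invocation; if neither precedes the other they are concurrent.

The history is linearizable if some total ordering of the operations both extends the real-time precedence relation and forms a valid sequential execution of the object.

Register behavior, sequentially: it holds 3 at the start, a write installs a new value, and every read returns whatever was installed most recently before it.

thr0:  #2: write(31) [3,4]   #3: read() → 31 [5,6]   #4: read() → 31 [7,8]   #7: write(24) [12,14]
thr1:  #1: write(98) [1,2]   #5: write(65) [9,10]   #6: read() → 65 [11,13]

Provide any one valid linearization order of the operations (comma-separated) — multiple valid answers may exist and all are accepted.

#1, #2, #3, #4, #5, #6, #7

after step 1 (#1 write(98)): value 98
after step 2 (#2 write(31)): value 31
after step 3 (#3 read() → 31): value 31
after step 4 (#4 read() → 31): value 31
after step 5 (#5 write(65)): value 65
after step 6 (#6 read() → 65): value 65
after step 7 (#7 write(24)): value 24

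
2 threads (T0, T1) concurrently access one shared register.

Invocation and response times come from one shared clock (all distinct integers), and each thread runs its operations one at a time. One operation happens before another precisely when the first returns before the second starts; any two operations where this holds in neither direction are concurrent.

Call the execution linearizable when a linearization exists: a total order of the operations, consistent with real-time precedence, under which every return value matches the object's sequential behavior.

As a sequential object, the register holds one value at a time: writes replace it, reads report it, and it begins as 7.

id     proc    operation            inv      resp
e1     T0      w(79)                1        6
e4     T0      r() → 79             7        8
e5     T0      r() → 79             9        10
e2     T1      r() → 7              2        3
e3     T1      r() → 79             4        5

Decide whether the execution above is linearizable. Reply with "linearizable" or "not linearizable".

one valid linearization: e2, e1, e3, e4, e5
1. e2 r() → 7, leaving value 7
2. e1 w(79), leaving value 79
3. e3 r() → 79, leaving value 79
4. e4 r() → 79, leaving value 79
5. e5 r() → 79, leaving value 79

linearizable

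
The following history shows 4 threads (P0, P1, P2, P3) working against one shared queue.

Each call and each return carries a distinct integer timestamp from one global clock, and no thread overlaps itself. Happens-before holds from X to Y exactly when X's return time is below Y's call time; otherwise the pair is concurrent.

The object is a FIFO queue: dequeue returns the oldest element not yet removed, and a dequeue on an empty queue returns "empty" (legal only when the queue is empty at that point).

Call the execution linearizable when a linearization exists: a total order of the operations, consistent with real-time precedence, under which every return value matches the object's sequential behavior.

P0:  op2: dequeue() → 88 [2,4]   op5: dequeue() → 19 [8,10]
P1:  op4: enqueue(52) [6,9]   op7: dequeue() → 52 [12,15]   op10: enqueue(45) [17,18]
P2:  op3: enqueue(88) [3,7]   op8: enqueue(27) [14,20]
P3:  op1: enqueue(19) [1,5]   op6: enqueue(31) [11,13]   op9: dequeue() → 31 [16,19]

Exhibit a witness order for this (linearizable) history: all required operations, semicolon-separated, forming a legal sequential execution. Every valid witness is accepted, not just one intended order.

op3; op1; op2; op4; op5; op6; op7; op8; op9; op10

1. op3 enqueue(88), leaving queue <88>
2. op1 enqueue(19), leaving queue <88,19>
3. op2 dequeue() → 88, leaving queue <19>
4. op4 enqueue(52), leaving queue <19,52>
5. op5 dequeue() → 19, leaving queue <52>
6. op6 enqueue(31), leaving queue <52,31>
7. op7 dequeue() → 52, leaving queue <31>
8. op8 enqueue(27), leaving queue <31,27>
9. op9 dequeue() → 31, leaving queue <27>
10. op10 enqueue(45), leaving queue <27,45>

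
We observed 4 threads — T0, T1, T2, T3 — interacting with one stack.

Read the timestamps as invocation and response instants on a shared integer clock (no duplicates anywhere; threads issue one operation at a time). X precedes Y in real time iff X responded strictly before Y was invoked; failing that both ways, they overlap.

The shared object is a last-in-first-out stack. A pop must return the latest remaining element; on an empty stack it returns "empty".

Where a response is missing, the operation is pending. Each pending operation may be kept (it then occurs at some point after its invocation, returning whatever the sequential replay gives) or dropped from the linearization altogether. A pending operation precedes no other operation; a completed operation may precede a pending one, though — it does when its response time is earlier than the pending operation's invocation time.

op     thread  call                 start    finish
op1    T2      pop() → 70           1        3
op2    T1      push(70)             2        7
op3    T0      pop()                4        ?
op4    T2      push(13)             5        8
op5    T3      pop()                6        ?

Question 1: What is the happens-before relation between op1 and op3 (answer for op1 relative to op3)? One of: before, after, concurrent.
op1 spans [1,3], op3 spans [4,…)
resp(op1)=3 < inv(op3)=4

before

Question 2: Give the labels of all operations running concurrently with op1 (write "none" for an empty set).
op1 runs from 1 to 3; window-overlapping ops are concurrent
op2 [2,7]: concurrent
op3 [4,…): after
op4 [5,8]: after
op5 [6,…): after

op2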